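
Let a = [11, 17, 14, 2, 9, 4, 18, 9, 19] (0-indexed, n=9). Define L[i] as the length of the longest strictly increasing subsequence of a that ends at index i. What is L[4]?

   i    0    1    2    3    4    5    6    7    8
a[i]   11   17   14    2    9    4   18    9   19
L[i]    1    2    2    1    2    2    3    3    4

2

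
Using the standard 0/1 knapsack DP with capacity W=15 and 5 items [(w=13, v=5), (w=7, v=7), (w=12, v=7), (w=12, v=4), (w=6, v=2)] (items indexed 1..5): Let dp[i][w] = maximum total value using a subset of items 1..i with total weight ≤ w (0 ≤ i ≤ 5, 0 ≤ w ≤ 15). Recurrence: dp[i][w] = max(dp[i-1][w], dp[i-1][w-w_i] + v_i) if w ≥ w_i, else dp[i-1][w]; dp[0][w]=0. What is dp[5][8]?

i\w   0   1   2   3   4   5   6   7   8   9  10  11  12  13  14  15
  0   0   0   0   0   0   0   0   0   0   0   0   0   0   0   0   0
  1   0   0   0   0   0   0   0   0   0   0   0   0   0   5   5   5
  2   0   0   0   0   0   0   0   7   7   7   7   7   7   7   7   7
  3   0   0   0   0   0   0   0   7   7   7   7   7   7   7   7   7
  4   0   0   0   0   0   0   0   7   7   7   7   7   7   7   7   7
  5   0   0   0   0   0   0   2   7   7   7   7   7   7   9   9   9

7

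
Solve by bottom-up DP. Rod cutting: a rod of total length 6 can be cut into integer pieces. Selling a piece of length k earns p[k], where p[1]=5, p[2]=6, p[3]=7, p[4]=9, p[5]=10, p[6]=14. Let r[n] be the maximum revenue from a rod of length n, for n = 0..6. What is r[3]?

   n    0    1    2    3    4    5    6
r[n]    0    5   10   15   20   25   30

15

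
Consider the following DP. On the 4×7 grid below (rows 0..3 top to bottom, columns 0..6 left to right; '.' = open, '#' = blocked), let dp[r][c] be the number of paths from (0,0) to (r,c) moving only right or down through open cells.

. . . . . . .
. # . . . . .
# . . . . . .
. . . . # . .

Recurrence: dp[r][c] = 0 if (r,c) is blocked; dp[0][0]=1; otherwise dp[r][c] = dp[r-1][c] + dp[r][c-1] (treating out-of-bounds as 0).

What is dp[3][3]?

4

r\c   0   1   2   3   4   5   6
  0   1   1   1   1   1   1   1
  1   1   0   1   2   3   4   5
  2   0   0   1   3   6  10  15
  3   0   0   1   4   0  10  25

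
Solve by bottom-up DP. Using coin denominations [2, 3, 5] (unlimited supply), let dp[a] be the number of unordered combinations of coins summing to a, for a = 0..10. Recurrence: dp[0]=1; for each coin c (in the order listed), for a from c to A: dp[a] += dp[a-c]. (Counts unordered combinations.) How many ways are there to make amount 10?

4

after  coin     0     1     2     3     4     5     6     7     8     9    10
          2     1     0     1     0     1     0     1     0     1     0     1
          3     1     0     1     1     1     1     2     1     2     2     2
          5     1     0     1     1     1     2     2     2     3     3     4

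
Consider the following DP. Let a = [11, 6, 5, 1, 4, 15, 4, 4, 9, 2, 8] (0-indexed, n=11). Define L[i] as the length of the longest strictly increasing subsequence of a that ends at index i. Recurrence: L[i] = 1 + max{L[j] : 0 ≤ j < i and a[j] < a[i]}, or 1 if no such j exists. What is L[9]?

   i    0    1    2    3    4    5    6    7    8    9   10
a[i]   11    6    5    1    4   15    4    4    9    2    8
L[i]    1    1    1    1    2    3    2    2    3    2    3

2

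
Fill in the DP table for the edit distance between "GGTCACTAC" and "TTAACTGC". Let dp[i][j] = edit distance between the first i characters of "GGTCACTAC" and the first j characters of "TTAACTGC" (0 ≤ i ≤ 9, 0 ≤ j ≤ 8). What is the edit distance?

   ''  T  T  A  A  C  T  G  C
''  0  1  2  3  4  5  6  7  8
 G  1  1  2  3  4  5  6  6  7
 G  2  2  2  3  4  5  6  6  7
 T  3  2  2  3  4  5  5  6  7
 C  4  3  3  3  4  4  5  6  6
 A  5  4  4  3  3  4  5  6  7
 C  6  5  5  4  4  3  4  5  6
 T  7  6  5  5  5  4  3  4  5
 A  8  7  6  5  5  5  4  4  5
 C  9  8  7  6  6  5  5  5  4

4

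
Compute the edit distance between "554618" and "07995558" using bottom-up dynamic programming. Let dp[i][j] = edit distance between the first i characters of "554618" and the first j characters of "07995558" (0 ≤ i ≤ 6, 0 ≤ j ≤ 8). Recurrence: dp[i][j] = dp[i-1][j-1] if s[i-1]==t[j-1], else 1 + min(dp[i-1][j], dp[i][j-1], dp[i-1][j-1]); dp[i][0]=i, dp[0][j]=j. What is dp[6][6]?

   ''  0  7  9  9  5  5  5  8
''  0  1  2  3  4  5  6  7  8
 5  1  1  2  3  4  4  5  6  7
 5  2  2  2  3  4  4  4  5  6
 4  3  3  3  3  4  5  5  5  6
 6  4  4  4  4  4  5  6  6  6
 1  5  5  5  5  5  5  6  7  7
 8  6  6  6  6  6  6  6  7  7

6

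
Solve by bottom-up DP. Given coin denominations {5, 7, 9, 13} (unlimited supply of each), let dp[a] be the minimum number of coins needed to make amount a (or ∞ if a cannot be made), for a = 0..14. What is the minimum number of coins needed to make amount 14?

 a  0  1  2  3  4  5  6  7  8  9 10 11 12 13 14
dp  0  -  -  -  -  1  -  1  -  1  2  -  2  1  2
(- denotes ∞ / unreachable)

2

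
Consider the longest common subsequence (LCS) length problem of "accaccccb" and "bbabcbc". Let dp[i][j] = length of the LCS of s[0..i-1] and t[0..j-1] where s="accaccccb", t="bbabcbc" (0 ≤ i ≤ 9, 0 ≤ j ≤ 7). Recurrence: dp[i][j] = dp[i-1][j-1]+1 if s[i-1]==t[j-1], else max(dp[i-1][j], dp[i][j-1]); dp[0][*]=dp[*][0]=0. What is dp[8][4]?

   ''  b  b  a  b  c  b  c
''  0  0  0  0  0  0  0  0
 a  0  0  0  1  1  1  1  1
 c  0  0  0  1  1  2  2  2
 c  0  0  0  1  1  2  2  3
 a  0  0  0  1  1  2  2  3
 c  0  0  0  1  1  2  2  3
 c  0  0  0  1  1  2  2  3
 c  0  0  0  1  1  2  2  3
 c  0  0  0  1  1  2  2  3
 b  0  1  1  1  2  2  3  3

1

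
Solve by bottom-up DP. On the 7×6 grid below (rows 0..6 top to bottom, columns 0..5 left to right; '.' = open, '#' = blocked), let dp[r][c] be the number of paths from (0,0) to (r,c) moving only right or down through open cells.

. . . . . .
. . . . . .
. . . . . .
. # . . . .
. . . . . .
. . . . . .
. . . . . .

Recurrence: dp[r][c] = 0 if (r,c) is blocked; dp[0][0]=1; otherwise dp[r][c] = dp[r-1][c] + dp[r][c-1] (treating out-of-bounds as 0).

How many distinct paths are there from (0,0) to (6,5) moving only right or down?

322

r\c   0   1   2   3   4   5
  0   1   1   1   1   1   1
  1   1   2   3   4   5   6
  2   1   3   6  10  15  21
  3   1   0   6  16  31  52
  4   1   1   7  23  54 106
  5   1   2   9  32  86 192
  6   1   3  12  44 130 322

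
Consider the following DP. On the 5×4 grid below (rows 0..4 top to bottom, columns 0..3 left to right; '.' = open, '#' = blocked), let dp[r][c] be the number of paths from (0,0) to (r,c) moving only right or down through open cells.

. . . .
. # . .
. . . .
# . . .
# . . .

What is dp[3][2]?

3

r\c   0   1   2   3
  0   1   1   1   1
  1   1   0   1   2
  2   1   1   2   4
  3   0   1   3   7
  4   0   1   4  11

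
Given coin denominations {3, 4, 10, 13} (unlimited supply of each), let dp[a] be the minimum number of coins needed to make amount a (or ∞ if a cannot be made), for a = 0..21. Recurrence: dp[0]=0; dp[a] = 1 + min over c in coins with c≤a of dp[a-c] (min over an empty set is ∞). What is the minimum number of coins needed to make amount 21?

3

 a  0  1  2  3  4  5  6  7  8  9 10 11 12 13 14 15 16 17 18 19 20 21
dp  0  -  -  1  1  -  2  2  2  3  1  3  3  1  2  4  2  2  3  3  2  3
(- denotes ∞ / unreachable)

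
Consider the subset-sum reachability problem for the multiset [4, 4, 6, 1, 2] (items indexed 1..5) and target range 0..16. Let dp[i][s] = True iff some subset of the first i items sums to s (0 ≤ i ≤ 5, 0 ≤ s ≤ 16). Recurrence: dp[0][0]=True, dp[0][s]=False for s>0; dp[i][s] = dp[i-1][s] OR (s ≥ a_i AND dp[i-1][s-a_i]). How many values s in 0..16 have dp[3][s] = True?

i\s   0   1   2   3   4   5   6   7   8   9  10  11  12  13  14  15  16
  0   T   F   F   F   F   F   F   F   F   F   F   F   F   F   F   F   F
  1   T   F   F   F   T   F   F   F   F   F   F   F   F   F   F   F   F
  2   T   F   F   F   T   F   F   F   T   F   F   F   F   F   F   F   F
  3   T   F   F   F   T   F   T   F   T   F   T   F   F   F   T   F   F
  4   T   T   F   F   T   T   T   T   T   T   T   T   F   F   T   T   F
  5   T   T   T   T   T   T   T   T   T   T   T   T   T   T   T   T   T

6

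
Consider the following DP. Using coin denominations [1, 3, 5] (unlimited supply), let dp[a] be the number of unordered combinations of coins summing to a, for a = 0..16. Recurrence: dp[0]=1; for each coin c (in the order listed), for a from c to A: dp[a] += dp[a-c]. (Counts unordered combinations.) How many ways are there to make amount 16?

14

after  coin     0     1     2     3     4     5     6     7     8     9    10    11    12    13    14    15    16
          1     1     1     1     1     1     1     1     1     1     1     1     1     1     1     1     1     1
          3     1     1     1     2     2     2     3     3     3     4     4     4     5     5     5     6     6
          5     1     1     1     2     2     3     4     4     5     6     7     8     9    10    11    13    14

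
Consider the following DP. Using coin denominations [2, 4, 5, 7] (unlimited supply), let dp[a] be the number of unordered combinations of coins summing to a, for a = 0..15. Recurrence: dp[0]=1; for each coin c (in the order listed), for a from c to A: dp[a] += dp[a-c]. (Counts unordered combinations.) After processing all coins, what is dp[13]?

after  coin     0     1     2     3     4     5     6     7     8     9    10    11    12    13    14    15
          2     1     0     1     0     1     0     1     0     1     0     1     0     1     0     1     0
          4     1     0     1     0     2     0     2     0     3     0     3     0     4     0     4     0
          5     1     0     1     0     2     1     2     1     3     2     4     2     5     3     6     4
          7     1     0     1     0     2     1     2     2     3     3     4     4     6     5     8     7

5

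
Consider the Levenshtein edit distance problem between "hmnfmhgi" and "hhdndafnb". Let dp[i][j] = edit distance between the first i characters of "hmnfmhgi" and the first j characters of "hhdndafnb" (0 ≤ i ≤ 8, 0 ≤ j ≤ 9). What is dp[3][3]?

2

   ''  h  h  d  n  d  a  f  n  b
''  0  1  2  3  4  5  6  7  8  9
 h  1  0  1  2  3  4  5  6  7  8
 m  2  1  1  2  3  4  5  6  7  8
 n  3  2  2  2  2  3  4  5  6  7
 f  4  3  3  3  3  3  4  4  5  6
 m  5  4  4  4  4  4  4  5  5  6
 h  6  5  4  5  5  5  5  5  6  6
 g  7  6  5  5  6  6  6  6  6  7
 i  8  7  6  6  6  7  7  7  7  7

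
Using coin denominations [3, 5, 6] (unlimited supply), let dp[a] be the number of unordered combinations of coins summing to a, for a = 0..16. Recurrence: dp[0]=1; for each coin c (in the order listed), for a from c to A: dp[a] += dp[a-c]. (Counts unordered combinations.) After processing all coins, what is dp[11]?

after  coin     0     1     2     3     4     5     6     7     8     9    10    11    12    13    14    15    16
          3     1     0     0     1     0     0     1     0     0     1     0     0     1     0     0     1     0
          5     1     0     0     1     0     1     1     0     1     1     1     1     1     1     1     2     1
          6     1     0     0     1     0     1     2     0     1     2     1     2     3     1     2     4     2

2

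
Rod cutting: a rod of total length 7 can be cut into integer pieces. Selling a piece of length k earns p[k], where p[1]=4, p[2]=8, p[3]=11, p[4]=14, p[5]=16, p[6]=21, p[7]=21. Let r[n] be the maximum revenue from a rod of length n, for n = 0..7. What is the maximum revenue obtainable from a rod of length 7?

28

   n    0    1    2    3    4    5    6    7
r[n]    0    4    8   12   16   20   24   28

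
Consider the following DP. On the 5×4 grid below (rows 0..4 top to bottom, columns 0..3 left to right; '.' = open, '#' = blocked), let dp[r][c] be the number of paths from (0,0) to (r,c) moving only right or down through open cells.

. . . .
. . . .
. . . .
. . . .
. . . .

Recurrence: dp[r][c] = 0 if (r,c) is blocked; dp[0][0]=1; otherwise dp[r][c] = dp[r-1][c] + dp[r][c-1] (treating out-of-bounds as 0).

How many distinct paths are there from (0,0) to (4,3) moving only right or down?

r\c   0   1   2   3
  0   1   1   1   1
  1   1   2   3   4
  2   1   3   6  10
  3   1   4  10  20
  4   1   5  15  35

35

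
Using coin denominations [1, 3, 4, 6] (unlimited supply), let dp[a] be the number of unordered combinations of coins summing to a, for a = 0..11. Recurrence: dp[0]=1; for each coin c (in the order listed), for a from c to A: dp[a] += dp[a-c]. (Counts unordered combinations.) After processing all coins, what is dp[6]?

5

after  coin     0     1     2     3     4     5     6     7     8     9    10    11
          1     1     1     1     1     1     1     1     1     1     1     1     1
          3     1     1     1     2     2     2     3     3     3     4     4     4
          4     1     1     1     2     3     3     4     5     6     7     8     9
          6     1     1     1     2     3     3     5     6     7     9    11    12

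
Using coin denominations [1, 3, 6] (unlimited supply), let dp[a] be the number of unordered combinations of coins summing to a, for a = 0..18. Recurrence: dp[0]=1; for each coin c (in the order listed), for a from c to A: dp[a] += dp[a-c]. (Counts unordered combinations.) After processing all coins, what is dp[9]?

after  coin     0     1     2     3     4     5     6     7     8     9    10    11    12    13    14    15    16    17    18
          1     1     1     1     1     1     1     1     1     1     1     1     1     1     1     1     1     1     1     1
          3     1     1     1     2     2     2     3     3     3     4     4     4     5     5     5     6     6     6     7
          6     1     1     1     2     2     2     4     4     4     6     6     6     9     9     9    12    12    12    16

6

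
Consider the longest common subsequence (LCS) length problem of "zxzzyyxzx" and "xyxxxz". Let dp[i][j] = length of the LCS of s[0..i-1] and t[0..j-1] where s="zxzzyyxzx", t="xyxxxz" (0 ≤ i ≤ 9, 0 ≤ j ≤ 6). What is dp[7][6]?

   ''  x  y  x  x  x  z
''  0  0  0  0  0  0  0
 z  0  0  0  0  0  0  1
 x  0  1  1  1  1  1  1
 z  0  1  1  1  1  1  2
 z  0  1  1  1  1  1  2
 y  0  1  2  2  2  2  2
 y  0  1  2  2  2  2  2
 x  0  1  2  3  3  3  3
 z  0  1  2  3  3  3  4
 x  0  1  2  3  4  4  4

3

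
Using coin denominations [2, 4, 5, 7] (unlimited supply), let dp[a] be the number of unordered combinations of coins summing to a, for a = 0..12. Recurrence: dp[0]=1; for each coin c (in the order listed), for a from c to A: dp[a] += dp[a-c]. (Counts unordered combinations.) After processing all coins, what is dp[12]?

6

after  coin     0     1     2     3     4     5     6     7     8     9    10    11    12
          2     1     0     1     0     1     0     1     0     1     0     1     0     1
          4     1     0     1     0     2     0     2     0     3     0     3     0     4
          5     1     0     1     0     2     1     2     1     3     2     4     2     5
          7     1     0     1     0     2     1     2     2     3     3     4     4     6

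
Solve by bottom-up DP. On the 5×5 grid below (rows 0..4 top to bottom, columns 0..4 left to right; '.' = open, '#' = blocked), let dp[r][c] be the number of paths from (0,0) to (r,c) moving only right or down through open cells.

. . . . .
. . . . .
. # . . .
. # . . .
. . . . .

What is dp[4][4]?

36

r\c   0   1   2   3   4
  0   1   1   1   1   1
  1   1   2   3   4   5
  2   1   0   3   7  12
  3   1   0   3  10  22
  4   1   1   4  14  36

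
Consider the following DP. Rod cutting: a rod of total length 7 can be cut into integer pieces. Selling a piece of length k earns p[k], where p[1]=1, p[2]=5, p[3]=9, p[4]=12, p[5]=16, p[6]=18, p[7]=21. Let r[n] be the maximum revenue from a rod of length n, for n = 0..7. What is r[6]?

18

   n    0    1    2    3    4    5    6    7
r[n]    0    1    5    9   12   16   18   21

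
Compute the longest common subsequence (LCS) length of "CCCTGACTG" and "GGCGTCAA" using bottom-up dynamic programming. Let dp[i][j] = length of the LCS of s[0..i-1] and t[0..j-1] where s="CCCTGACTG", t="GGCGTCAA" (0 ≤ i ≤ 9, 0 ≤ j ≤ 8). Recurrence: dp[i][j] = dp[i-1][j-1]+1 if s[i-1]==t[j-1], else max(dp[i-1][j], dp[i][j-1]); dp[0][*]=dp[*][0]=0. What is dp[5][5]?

   ''  G  G  C  G  T  C  A  A
''  0  0  0  0  0  0  0  0  0
 C  0  0  0  1  1  1  1  1  1
 C  0  0  0  1  1  1  2  2  2
 C  0  0  0  1  1  1  2  2  2
 T  0  0  0  1  1  2  2  2  2
 G  0  1  1  1  2  2  2  2  2
 A  0  1  1  1  2  2  2  3  3
 C  0  1  1  2  2  2  3  3  3
 T  0  1  1  2  2  3  3  3  3
 G  0  1  2  2  3  3  3  3  3

2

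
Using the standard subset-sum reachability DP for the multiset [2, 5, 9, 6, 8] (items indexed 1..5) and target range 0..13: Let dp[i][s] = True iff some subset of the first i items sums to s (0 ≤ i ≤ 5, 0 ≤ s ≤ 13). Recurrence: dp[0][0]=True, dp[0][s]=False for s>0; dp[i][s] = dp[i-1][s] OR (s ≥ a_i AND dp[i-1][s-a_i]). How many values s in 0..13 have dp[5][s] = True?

10

i\s   0   1   2   3   4   5   6   7   8   9  10  11  12  13
  0   T   F   F   F   F   F   F   F   F   F   F   F   F   F
  1   T   F   T   F   F   F   F   F   F   F   F   F   F   F
  2   T   F   T   F   F   T   F   T   F   F   F   F   F   F
  3   T   F   T   F   F   T   F   T   F   T   F   T   F   F
  4   T   F   T   F   F   T   T   T   T   T   F   T   F   T
  5   T   F   T   F   F   T   T   T   T   T   T   T   F   T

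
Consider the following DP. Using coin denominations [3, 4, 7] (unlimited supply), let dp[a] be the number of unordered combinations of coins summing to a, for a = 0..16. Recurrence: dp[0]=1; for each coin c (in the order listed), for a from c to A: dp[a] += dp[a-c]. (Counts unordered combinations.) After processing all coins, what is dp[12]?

after  coin     0     1     2     3     4     5     6     7     8     9    10    11    12    13    14    15    16
          3     1     0     0     1     0     0     1     0     0     1     0     0     1     0     0     1     0
          4     1     0     0     1     1     0     1     1     1     1     1     1     2     1     1     2     2
          7     1     0     0     1     1     0     1     2     1     1     2     2     2     2     3     3     3

2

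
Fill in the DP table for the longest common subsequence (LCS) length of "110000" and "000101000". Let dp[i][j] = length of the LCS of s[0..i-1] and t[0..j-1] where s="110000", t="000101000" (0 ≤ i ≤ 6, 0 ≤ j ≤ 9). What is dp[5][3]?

3

   ''  0  0  0  1  0  1  0  0  0
''  0  0  0  0  0  0  0  0  0  0
 1  0  0  0  0  1  1  1  1  1  1
 1  0  0  0  0  1  1  2  2  2  2
 0  0  1  1  1  1  2  2  3  3  3
 0  0  1  2  2  2  2  2  3  4  4
 0  0  1  2  3  3  3  3  3  4  5
 0  0  1  2  3  3  4  4  4  4  5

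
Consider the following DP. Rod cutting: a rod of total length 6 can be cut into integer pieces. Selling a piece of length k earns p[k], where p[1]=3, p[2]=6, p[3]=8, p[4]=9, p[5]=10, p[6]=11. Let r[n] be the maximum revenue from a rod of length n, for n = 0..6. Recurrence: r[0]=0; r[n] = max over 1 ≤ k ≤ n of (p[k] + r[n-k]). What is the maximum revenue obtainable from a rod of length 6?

18

   n    0    1    2    3    4    5    6
r[n]    0    3    6    9   12   15   18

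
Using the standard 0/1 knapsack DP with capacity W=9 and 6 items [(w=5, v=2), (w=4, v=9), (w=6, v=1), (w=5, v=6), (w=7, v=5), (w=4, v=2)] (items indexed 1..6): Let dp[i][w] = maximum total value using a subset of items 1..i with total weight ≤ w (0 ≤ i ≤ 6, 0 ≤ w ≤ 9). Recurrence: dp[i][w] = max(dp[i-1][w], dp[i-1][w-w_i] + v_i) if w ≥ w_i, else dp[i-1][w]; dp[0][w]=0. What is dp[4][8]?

9

i\w   0   1   2   3   4   5   6   7   8   9
  0   0   0   0   0   0   0   0   0   0   0
  1   0   0   0   0   0   2   2   2   2   2
  2   0   0   0   0   9   9   9   9   9  11
  3   0   0   0   0   9   9   9   9   9  11
  4   0   0   0   0   9   9   9   9   9  15
  5   0   0   0   0   9   9   9   9   9  15
  6   0   0   0   0   9   9   9   9  11  15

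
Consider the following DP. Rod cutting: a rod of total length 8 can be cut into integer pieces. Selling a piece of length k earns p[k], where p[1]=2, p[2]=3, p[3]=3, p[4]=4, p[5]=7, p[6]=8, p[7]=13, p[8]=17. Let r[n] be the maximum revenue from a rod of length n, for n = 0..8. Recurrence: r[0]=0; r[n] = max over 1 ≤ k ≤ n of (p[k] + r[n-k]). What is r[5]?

10

   n    0    1    2    3    4    5    6    7    8
r[n]    0    2    4    6    8   10   12   14   17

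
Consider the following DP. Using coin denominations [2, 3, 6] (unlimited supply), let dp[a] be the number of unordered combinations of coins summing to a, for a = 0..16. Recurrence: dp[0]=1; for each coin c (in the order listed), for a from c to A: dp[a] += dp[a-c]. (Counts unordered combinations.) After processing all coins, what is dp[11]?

after  coin     0     1     2     3     4     5     6     7     8     9    10    11    12    13    14    15    16
          2     1     0     1     0     1     0     1     0     1     0     1     0     1     0     1     0     1
          3     1     0     1     1     1     1     2     1     2     2     2     2     3     2     3     3     3
          6     1     0     1     1     1     1     3     1     3     3     3     3     6     3     6     6     6

3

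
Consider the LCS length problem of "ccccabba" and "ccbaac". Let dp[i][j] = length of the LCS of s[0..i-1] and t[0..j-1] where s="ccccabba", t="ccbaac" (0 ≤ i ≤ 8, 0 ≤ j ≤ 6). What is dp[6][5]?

   ''  c  c  b  a  a  c
''  0  0  0  0  0  0  0
 c  0  1  1  1  1  1  1
 c  0  1  2  2  2  2  2
 c  0  1  2  2  2  2  3
 c  0  1  2  2  2  2  3
 a  0  1  2  2  3  3  3
 b  0  1  2  3  3  3  3
 b  0  1  2  3  3  3  3
 a  0  1  2  3  4  4  4

3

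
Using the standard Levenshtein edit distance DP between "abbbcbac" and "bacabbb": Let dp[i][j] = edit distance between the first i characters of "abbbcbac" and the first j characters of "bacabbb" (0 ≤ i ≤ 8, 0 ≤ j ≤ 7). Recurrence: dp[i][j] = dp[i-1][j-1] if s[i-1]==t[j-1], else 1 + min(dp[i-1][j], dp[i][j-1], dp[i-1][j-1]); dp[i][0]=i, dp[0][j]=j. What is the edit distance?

   ''  b  a  c  a  b  b  b
''  0  1  2  3  4  5  6  7
 a  1  1  1  2  3  4  5  6
 b  2  1  2  2  3  3  4  5
 b  3  2  2  3  3  3  3  4
 b  4  3  3  3  4  3  3  3
 c  5  4  4  3  4  4  4  4
 b  6  5  5  4  4  4  4  4
 a  7  6  5  5  4  5  5  5
 c  8  7  6  5  5  5  6  6

6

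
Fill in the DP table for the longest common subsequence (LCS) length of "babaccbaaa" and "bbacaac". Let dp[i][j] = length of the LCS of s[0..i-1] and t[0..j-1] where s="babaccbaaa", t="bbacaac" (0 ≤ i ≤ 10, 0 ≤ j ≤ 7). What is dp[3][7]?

   ''  b  b  a  c  a  a  c
''  0  0  0  0  0  0  0  0
 b  0  1  1  1  1  1  1  1
 a  0  1  1  2  2  2  2  2
 b  0  1  2  2  2  2  2  2
 a  0  1  2  3  3  3  3  3
 c  0  1  2  3  4  4  4  4
 c  0  1  2  3  4  4  4  5
 b  0  1  2  3  4  4  4  5
 a  0  1  2  3  4  5  5  5
 a  0  1  2  3  4  5  6  6
 a  0  1  2  3  4  5  6  6

2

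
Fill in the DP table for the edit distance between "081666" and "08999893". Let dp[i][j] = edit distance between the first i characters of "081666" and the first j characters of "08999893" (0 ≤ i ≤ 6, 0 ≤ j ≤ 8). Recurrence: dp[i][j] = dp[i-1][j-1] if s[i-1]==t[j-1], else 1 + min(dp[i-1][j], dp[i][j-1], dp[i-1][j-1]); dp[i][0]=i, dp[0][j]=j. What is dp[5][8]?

6

   ''  0  8  9  9  9  8  9  3
''  0  1  2  3  4  5  6  7  8
 0  1  0  1  2  3  4  5  6  7
 8  2  1  0  1  2  3  4  5  6
 1  3  2  1  1  2  3  4  5  6
 6  4  3  2  2  2  3  4  5  6
 6  5  4  3  3  3  3  4  5  6
 6  6  5  4  4  4  4  4  5  6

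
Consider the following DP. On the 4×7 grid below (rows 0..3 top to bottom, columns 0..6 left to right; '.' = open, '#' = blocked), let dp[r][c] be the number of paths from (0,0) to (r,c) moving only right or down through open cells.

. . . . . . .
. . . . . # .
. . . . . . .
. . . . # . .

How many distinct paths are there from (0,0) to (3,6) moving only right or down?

r\c   0   1   2   3   4   5   6
  0   1   1   1   1   1   1   1
  1   1   2   3   4   5   0   1
  2   1   3   6  10  15  15  16
  3   1   4  10  20   0  15  31

31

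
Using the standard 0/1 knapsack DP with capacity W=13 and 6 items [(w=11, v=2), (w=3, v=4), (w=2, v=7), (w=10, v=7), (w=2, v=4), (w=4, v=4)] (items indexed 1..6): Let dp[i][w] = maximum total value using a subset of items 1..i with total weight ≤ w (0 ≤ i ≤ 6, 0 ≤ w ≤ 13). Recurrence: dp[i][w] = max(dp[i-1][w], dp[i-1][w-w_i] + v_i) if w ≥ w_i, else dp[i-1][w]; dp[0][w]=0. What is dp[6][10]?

i\w   0   1   2   3   4   5   6   7   8   9  10  11  12  13
  0   0   0   0   0   0   0   0   0   0   0   0   0   0   0
  1   0   0   0   0   0   0   0   0   0   0   0   2   2   2
  2   0   0   0   4   4   4   4   4   4   4   4   4   4   4
  3   0   0   7   7   7  11  11  11  11  11  11  11  11  11
  4   0   0   7   7   7  11  11  11  11  11  11  11  14  14
  5   0   0   7   7  11  11  11  15  15  15  15  15  15  15
  6   0   0   7   7  11  11  11  15  15  15  15  19  19  19

15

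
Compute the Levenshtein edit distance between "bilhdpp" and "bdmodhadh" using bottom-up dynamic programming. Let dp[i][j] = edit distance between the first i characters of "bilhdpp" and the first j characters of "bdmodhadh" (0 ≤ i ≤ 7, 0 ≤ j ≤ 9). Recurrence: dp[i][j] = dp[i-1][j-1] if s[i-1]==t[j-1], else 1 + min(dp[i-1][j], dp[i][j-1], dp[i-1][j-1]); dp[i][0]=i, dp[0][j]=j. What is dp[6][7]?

5

   ''  b  d  m  o  d  h  a  d  h
''  0  1  2  3  4  5  6  7  8  9
 b  1  0  1  2  3  4  5  6  7  8
 i  2  1  1  2  3  4  5  6  7  8
 l  3  2  2  2  3  4  5  6  7  8
 h  4  3  3  3  3  4  4  5  6  7
 d  5  4  3  4  4  3  4  5  5  6
 p  6  5  4  4  5  4  4  5  6  6
 p  7  6  5  5  5  5  5  5  6  7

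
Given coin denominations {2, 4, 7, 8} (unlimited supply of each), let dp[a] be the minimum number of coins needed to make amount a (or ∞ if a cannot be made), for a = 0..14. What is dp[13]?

 a  0  1  2  3  4  5  6  7  8  9 10 11 12 13 14
dp  0  -  1  -  1  -  2  1  1  2  2  2  2  3  2
(- denotes ∞ / unreachable)

3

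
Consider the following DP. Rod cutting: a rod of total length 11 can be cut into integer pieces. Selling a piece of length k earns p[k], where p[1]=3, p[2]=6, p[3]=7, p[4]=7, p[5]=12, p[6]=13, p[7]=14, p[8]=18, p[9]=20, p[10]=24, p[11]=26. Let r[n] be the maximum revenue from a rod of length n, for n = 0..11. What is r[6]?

   n    0    1    2    3    4    5    6    7    8    9   10   11
r[n]    0    3    6    9   12   15   18   21   24   27   30   33

18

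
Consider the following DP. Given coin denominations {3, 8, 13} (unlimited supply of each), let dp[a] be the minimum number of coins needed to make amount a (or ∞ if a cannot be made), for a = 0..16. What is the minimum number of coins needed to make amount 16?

2

 a  0  1  2  3  4  5  6  7  8  9 10 11 12 13 14 15 16
dp  0  -  -  1  -  -  2  -  1  3  -  2  4  1  3  5  2
(- denotes ∞ / unreachable)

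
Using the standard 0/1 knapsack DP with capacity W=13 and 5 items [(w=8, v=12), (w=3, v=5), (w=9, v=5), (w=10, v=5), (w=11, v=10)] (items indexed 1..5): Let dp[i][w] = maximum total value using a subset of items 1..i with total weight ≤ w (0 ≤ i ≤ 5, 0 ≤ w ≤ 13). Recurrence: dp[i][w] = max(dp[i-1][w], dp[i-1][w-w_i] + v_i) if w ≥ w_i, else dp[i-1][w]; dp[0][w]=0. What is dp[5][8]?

i\w   0   1   2   3   4   5   6   7   8   9  10  11  12  13
  0   0   0   0   0   0   0   0   0   0   0   0   0   0   0
  1   0   0   0   0   0   0   0   0  12  12  12  12  12  12
  2   0   0   0   5   5   5   5   5  12  12  12  17  17  17
  3   0   0   0   5   5   5   5   5  12  12  12  17  17  17
  4   0   0   0   5   5   5   5   5  12  12  12  17  17  17
  5   0   0   0   5   5   5   5   5  12  12  12  17  17  17

12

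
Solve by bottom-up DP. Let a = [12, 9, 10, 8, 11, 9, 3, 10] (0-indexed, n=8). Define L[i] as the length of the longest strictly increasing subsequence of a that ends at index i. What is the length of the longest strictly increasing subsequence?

   i    0    1    2    3    4    5    6    7
a[i]   12    9   10    8   11    9    3   10
L[i]    1    1    2    1    3    2    1    3

3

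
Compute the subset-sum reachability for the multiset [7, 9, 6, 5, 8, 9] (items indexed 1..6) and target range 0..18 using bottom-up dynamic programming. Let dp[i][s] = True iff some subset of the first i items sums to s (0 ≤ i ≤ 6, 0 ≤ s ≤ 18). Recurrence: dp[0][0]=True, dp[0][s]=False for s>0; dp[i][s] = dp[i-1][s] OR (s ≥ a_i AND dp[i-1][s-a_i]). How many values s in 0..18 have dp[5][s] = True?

i\s   0   1   2   3   4   5   6   7   8   9  10  11  12  13  14  15  16  17  18
  0   T   F   F   F   F   F   F   F   F   F   F   F   F   F   F   F   F   F   F
  1   T   F   F   F   F   F   F   T   F   F   F   F   F   F   F   F   F   F   F
  2   T   F   F   F   F   F   F   T   F   T   F   F   F   F   F   F   T   F   F
  3   T   F   F   F   F   F   T   T   F   T   F   F   F   T   F   T   T   F   F
  4   T   F   F   F   F   T   T   T   F   T   F   T   T   T   T   T   T   F   T
  5   T   F   F   F   F   T   T   T   T   T   F   T   T   T   T   T   T   T   T
  6   T   F   F   F   F   T   T   T   T   T   F   T   T   T   T   T   T   T   T

14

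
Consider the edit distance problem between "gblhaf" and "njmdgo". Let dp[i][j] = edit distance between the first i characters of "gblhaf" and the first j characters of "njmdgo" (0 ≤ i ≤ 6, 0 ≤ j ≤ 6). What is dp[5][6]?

   ''  n  j  m  d  g  o
''  0  1  2  3  4  5  6
 g  1  1  2  3  4  4  5
 b  2  2  2  3  4  5  5
 l  3  3  3  3  4  5  6
 h  4  4  4  4  4  5  6
 a  5  5  5  5  5  5  6
 f  6  6  6  6  6  6  6

6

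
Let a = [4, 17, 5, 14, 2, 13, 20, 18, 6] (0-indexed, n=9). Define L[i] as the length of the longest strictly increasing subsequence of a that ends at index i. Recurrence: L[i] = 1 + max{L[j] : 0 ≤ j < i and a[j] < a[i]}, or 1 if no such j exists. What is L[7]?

4

   i    0    1    2    3    4    5    6    7    8
a[i]    4   17    5   14    2   13   20   18    6
L[i]    1    2    2    3    1    3    4    4    3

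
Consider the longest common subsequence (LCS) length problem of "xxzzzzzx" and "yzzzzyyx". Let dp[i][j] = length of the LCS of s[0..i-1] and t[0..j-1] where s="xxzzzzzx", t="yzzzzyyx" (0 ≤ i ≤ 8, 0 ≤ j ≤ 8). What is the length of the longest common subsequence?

   ''  y  z  z  z  z  y  y  x
''  0  0  0  0  0  0  0  0  0
 x  0  0  0  0  0  0  0  0  1
 x  0  0  0  0  0  0  0  0  1
 z  0  0  1  1  1  1  1  1  1
 z  0  0  1  2  2  2  2  2  2
 z  0  0  1  2  3  3  3  3  3
 z  0  0  1  2  3  4  4  4  4
 z  0  0  1  2  3  4  4  4  4
 x  0  0  1  2  3  4  4  4  5

5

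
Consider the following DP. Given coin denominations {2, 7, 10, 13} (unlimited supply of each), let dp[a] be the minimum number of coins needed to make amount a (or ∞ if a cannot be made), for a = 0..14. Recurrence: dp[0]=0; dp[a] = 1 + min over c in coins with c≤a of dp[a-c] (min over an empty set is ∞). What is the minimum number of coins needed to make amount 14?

 a  0  1  2  3  4  5  6  7  8  9 10 11 12 13 14
dp  0  -  1  -  2  -  3  1  4  2  1  3  2  1  2
(- denotes ∞ / unreachable)

2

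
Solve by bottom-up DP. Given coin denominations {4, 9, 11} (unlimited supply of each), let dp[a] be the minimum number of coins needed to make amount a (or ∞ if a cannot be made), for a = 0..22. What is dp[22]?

2

 a  0  1  2  3  4  5  6  7  8  9 10 11 12 13 14 15 16 17 18 19 20 21 22
dp  0  -  -  -  1  -  -  -  2  1  -  1  3  2  -  2  4  3  2  3  2  4  2
(- denotes ∞ / unreachable)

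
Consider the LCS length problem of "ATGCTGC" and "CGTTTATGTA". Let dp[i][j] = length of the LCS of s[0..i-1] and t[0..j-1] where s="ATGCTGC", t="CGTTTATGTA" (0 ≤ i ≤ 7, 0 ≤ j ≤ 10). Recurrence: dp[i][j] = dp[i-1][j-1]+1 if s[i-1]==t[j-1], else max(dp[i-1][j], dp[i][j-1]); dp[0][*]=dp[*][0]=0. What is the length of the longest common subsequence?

4

   ''  C  G  T  T  T  A  T  G  T  A
''  0  0  0  0  0  0  0  0  0  0  0
 A  0  0  0  0  0  0  1  1  1  1  1
 T  0  0  0  1  1  1  1  2  2  2  2
 G  0  0  1  1  1  1  1  2  3  3  3
 C  0  1  1  1  1  1  1  2  3  3  3
 T  0  1  1  2  2  2  2  2  3  4  4
 G  0  1  2  2  2  2  2  2  3  4  4
 C  0  1  2  2  2  2  2  2  3  4  4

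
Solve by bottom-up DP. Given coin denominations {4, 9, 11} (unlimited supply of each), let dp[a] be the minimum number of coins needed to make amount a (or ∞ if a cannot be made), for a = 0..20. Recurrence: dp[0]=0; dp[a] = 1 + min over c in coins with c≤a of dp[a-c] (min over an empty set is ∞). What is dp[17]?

 a  0  1  2  3  4  5  6  7  8  9 10 11 12 13 14 15 16 17 18 19 20
dp  0  -  -  -  1  -  -  -  2  1  -  1  3  2  -  2  4  3  2  3  2
(- denotes ∞ / unreachable)

3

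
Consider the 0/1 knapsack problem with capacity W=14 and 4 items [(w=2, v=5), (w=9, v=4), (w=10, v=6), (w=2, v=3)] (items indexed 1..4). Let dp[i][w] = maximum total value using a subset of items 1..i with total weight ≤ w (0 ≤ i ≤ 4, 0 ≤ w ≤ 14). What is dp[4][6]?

i\w   0   1   2   3   4   5   6   7   8   9  10  11  12  13  14
  0   0   0   0   0   0   0   0   0   0   0   0   0   0   0   0
  1   0   0   5   5   5   5   5   5   5   5   5   5   5   5   5
  2   0   0   5   5   5   5   5   5   5   5   5   9   9   9   9
  3   0   0   5   5   5   5   5   5   5   5   6   9  11  11  11
  4   0   0   5   5   8   8   8   8   8   8   8   9  11  12  14

8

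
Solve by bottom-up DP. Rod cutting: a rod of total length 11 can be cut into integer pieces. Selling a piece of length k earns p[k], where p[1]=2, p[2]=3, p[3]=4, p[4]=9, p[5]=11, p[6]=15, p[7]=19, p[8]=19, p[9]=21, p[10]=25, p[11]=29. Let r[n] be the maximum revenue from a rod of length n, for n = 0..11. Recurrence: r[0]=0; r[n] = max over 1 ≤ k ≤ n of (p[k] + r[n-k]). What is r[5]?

   n    0    1    2    3    4    5    6    7    8    9   10   11
r[n]    0    2    4    6    9   11   15   19   21   23   25   29

11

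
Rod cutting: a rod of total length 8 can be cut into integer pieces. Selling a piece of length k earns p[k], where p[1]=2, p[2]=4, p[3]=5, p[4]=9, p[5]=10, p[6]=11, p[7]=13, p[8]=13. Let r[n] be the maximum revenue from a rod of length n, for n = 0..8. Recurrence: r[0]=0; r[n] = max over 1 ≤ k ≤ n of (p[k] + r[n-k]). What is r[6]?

   n    0    1    2    3    4    5    6    7    8
r[n]    0    2    4    6    9   11   13   15   18

13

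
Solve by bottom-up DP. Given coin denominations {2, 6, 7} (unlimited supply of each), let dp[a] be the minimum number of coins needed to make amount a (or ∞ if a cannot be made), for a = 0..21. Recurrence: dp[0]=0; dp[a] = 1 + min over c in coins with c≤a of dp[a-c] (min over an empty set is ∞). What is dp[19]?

 a  0  1  2  3  4  5  6  7  8  9 10 11 12 13 14 15 16 17 18 19 20 21
dp  0  -  1  -  2  -  1  1  2  2  3  3  2  2  2  3  3  4  3  3  3  3
(- denotes ∞ / unreachable)

3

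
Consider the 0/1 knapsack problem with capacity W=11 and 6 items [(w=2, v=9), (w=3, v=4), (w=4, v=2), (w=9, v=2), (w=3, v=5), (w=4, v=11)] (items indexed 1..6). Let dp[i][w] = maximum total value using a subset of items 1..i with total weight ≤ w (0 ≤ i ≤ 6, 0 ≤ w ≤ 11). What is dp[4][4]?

9

i\w   0   1   2   3   4   5   6   7   8   9  10  11
  0   0   0   0   0   0   0   0   0   0   0   0   0
  1   0   0   9   9   9   9   9   9   9   9   9   9
  2   0   0   9   9   9  13  13  13  13  13  13  13
  3   0   0   9   9   9  13  13  13  13  15  15  15
  4   0   0   9   9   9  13  13  13  13  15  15  15
  5   0   0   9   9   9  14  14  14  18  18  18  18
  6   0   0   9   9  11  14  20  20  20  25  25  25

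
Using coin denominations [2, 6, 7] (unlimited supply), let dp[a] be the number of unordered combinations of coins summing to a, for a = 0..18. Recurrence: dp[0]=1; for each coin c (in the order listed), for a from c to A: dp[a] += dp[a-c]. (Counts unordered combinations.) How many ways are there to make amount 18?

5

after  coin     0     1     2     3     4     5     6     7     8     9    10    11    12    13    14    15    16    17    18
          2     1     0     1     0     1     0     1     0     1     0     1     0     1     0     1     0     1     0     1
          6     1     0     1     0     1     0     2     0     2     0     2     0     3     0     3     0     3     0     4
          7     1     0     1     0     1     0     2     1     2     1     2     1     3     2     4     2     4     2     5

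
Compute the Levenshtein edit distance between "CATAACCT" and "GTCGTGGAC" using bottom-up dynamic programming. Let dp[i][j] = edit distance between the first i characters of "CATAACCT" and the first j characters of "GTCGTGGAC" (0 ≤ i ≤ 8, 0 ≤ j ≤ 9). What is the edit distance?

   ''  G  T  C  G  T  G  G  A  C
''  0  1  2  3  4  5  6  7  8  9
 C  1  1  2  2  3  4  5  6  7  8
 A  2  2  2  3  3  4  5  6  6  7
 T  3  3  2  3  4  3  4  5  6  7
 A  4  4  3  3  4  4  4  5  5  6
 A  5  5  4  4  4  5  5  5  5  6
 C  6  6  5  4  5  5  6  6  6  5
 C  7  7  6  5  5  6  6  7  7  6
 T  8  8  7  6  6  5  6  7  8  7

7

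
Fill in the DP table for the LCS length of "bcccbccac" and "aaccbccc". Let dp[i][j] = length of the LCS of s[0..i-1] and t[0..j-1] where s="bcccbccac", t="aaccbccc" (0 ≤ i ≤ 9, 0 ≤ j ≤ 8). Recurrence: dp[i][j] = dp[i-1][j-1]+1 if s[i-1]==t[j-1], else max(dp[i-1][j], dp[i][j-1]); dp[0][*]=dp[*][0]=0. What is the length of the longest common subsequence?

6

   ''  a  a  c  c  b  c  c  c
''  0  0  0  0  0  0  0  0  0
 b  0  0  0  0  0  1  1  1  1
 c  0  0  0  1  1  1  2  2  2
 c  0  0  0  1  2  2  2  3  3
 c  0  0  0  1  2  2  3  3  4
 b  0  0  0  1  2  3  3  3  4
 c  0  0  0  1  2  3  4  4  4
 c  0  0  0  1  2  3  4  5  5
 a  0  1  1  1  2  3  4  5  5
 c  0  1  1  2  2  3  4  5  6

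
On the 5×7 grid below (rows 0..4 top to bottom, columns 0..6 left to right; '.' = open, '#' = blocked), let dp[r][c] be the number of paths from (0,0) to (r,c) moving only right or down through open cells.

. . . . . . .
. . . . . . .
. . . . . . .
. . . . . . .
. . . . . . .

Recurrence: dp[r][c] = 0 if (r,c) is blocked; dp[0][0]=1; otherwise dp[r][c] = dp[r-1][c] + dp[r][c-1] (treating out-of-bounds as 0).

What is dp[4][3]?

r\c   0   1   2   3   4   5   6
  0   1   1   1   1   1   1   1
  1   1   2   3   4   5   6   7
  2   1   3   6  10  15  21  28
  3   1   4  10  20  35  56  84
  4   1   5  15  35  70 126 210

35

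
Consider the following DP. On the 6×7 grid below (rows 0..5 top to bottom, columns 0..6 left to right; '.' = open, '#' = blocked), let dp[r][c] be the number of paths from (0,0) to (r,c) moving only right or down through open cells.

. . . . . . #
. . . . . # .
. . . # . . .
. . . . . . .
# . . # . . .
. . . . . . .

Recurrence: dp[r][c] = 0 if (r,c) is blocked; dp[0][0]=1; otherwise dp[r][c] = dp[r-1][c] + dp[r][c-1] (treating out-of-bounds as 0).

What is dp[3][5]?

20

r\c   0   1   2   3   4   5   6
  0   1   1   1   1   1   1   0
  1   1   2   3   4   5   0   0
  2   1   3   6   0   5   5   5
  3   1   4  10  10  15  20  25
  4   0   4  14   0  15  35  60
  5   0   4  18  18  33  68 128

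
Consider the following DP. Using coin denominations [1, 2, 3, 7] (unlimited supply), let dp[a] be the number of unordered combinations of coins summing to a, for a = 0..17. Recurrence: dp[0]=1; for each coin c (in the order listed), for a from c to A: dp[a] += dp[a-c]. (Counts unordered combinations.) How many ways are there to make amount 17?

after  coin     0     1     2     3     4     5     6     7     8     9    10    11    12    13    14    15    16    17
          1     1     1     1     1     1     1     1     1     1     1     1     1     1     1     1     1     1     1
          2     1     1     2     2     3     3     4     4     5     5     6     6     7     7     8     8     9     9
          3     1     1     2     3     4     5     7     8    10    12    14    16    19    21    24    27    30    33
          7     1     1     2     3     4     5     7     9    11    14    17    20    24    28    33    38    44    50

50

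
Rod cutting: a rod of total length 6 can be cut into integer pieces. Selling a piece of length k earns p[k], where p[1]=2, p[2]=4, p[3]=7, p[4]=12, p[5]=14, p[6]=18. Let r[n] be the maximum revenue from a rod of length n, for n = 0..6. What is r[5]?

   n    0    1    2    3    4    5    6
r[n]    0    2    4    7   12   14   18

14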